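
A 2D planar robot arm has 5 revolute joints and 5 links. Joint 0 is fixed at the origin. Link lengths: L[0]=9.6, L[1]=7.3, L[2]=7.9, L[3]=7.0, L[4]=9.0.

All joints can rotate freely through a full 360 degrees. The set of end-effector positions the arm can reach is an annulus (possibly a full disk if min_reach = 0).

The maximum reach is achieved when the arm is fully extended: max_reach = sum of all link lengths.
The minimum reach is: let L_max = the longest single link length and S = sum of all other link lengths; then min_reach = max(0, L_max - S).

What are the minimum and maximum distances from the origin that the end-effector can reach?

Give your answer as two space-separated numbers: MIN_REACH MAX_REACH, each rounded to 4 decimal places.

Link lengths: [9.6, 7.3, 7.9, 7.0, 9.0]
max_reach = 9.6 + 7.3 + 7.9 + 7 + 9 = 40.8
L_max = max([9.6, 7.3, 7.9, 7.0, 9.0]) = 9.6
S (sum of others) = 40.8 - 9.6 = 31.2
min_reach = max(0, 9.6 - 31.2) = max(0, -21.6) = 0

Answer: 0.0000 40.8000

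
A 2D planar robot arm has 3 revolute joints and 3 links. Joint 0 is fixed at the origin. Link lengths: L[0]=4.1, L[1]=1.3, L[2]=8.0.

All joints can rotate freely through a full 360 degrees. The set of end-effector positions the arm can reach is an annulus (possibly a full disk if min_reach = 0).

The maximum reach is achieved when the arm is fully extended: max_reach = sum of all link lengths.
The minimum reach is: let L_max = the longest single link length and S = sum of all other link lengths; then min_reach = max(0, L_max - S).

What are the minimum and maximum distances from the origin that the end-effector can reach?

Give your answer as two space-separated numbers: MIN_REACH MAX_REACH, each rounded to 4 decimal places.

Link lengths: [4.1, 1.3, 8.0]
max_reach = 4.1 + 1.3 + 8 = 13.4
L_max = max([4.1, 1.3, 8.0]) = 8
S (sum of others) = 13.4 - 8 = 5.4
min_reach = max(0, 8 - 5.4) = max(0, 2.6) = 2.6

Answer: 2.6000 13.4000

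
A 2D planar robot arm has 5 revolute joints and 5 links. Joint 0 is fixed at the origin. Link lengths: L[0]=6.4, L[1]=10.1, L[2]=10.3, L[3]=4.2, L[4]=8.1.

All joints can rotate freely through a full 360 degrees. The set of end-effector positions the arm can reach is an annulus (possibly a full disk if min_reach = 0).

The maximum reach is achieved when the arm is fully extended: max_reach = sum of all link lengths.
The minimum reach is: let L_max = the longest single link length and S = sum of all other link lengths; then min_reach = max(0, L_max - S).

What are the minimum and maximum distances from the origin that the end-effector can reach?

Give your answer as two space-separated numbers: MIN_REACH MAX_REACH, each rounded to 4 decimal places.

Answer: 0.0000 39.1000

Derivation:
Link lengths: [6.4, 10.1, 10.3, 4.2, 8.1]
max_reach = 6.4 + 10.1 + 10.3 + 4.2 + 8.1 = 39.1
L_max = max([6.4, 10.1, 10.3, 4.2, 8.1]) = 10.3
S (sum of others) = 39.1 - 10.3 = 28.8
min_reach = max(0, 10.3 - 28.8) = max(0, -18.5) = 0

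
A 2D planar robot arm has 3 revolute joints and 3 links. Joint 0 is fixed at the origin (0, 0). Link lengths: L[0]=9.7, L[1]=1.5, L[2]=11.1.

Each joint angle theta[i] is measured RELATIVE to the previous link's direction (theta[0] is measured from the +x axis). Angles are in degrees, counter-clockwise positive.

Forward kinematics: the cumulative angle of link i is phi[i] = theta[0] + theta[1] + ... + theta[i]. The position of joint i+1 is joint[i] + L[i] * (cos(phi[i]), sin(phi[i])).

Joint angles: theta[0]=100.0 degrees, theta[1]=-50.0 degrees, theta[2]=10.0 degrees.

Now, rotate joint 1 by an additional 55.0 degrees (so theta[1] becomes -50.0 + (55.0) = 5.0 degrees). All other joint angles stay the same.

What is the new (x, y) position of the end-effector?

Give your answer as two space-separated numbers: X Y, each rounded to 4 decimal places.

Answer: -6.7637 21.0615

Derivation:
joint[0] = (0.0000, 0.0000)  (base)
link 0: phi[0] = 100 = 100 deg
  cos(100 deg) = -0.1736, sin(100 deg) = 0.9848
  joint[1] = (0.0000, 0.0000) + 9.7 * (-0.1736, 0.9848) = (0.0000 + -1.6844, 0.0000 + 9.5526) = (-1.6844, 9.5526)
link 1: phi[1] = 100 + 5 = 105 deg
  cos(105 deg) = -0.2588, sin(105 deg) = 0.9659
  joint[2] = (-1.6844, 9.5526) + 1.5 * (-0.2588, 0.9659) = (-1.6844 + -0.3882, 9.5526 + 1.4489) = (-2.0726, 11.0015)
link 2: phi[2] = 100 + 5 + 10 = 115 deg
  cos(115 deg) = -0.4226, sin(115 deg) = 0.9063
  joint[3] = (-2.0726, 11.0015) + 11.1 * (-0.4226, 0.9063) = (-2.0726 + -4.6911, 11.0015 + 10.0600) = (-6.7637, 21.0615)
End effector: (-6.7637, 21.0615)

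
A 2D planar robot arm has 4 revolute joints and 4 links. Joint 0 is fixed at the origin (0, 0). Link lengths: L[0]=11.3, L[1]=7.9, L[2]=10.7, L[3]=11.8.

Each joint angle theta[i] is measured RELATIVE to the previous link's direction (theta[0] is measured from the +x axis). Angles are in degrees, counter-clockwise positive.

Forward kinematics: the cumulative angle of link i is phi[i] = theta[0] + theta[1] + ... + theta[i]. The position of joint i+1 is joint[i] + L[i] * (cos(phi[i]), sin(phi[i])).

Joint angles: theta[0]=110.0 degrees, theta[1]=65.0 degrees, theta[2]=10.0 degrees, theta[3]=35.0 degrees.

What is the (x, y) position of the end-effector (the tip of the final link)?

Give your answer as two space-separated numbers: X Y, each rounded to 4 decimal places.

joint[0] = (0.0000, 0.0000)  (base)
link 0: phi[0] = 110 = 110 deg
  cos(110 deg) = -0.3420, sin(110 deg) = 0.9397
  joint[1] = (0.0000, 0.0000) + 11.3 * (-0.3420, 0.9397) = (0.0000 + -3.8648, 0.0000 + 10.6185) = (-3.8648, 10.6185)
link 1: phi[1] = 110 + 65 = 175 deg
  cos(175 deg) = -0.9962, sin(175 deg) = 0.0872
  joint[2] = (-3.8648, 10.6185) + 7.9 * (-0.9962, 0.0872) = (-3.8648 + -7.8699, 10.6185 + 0.6885) = (-11.7348, 11.3071)
link 2: phi[2] = 110 + 65 + 10 = 185 deg
  cos(185 deg) = -0.9962, sin(185 deg) = -0.0872
  joint[3] = (-11.7348, 11.3071) + 10.7 * (-0.9962, -0.0872) = (-11.7348 + -10.6593, 11.3071 + -0.9326) = (-22.3940, 10.3745)
link 3: phi[3] = 110 + 65 + 10 + 35 = 220 deg
  cos(220 deg) = -0.7660, sin(220 deg) = -0.6428
  joint[4] = (-22.3940, 10.3745) + 11.8 * (-0.7660, -0.6428) = (-22.3940 + -9.0393, 10.3745 + -7.5849) = (-31.4334, 2.7896)
End effector: (-31.4334, 2.7896)

Answer: -31.4334 2.7896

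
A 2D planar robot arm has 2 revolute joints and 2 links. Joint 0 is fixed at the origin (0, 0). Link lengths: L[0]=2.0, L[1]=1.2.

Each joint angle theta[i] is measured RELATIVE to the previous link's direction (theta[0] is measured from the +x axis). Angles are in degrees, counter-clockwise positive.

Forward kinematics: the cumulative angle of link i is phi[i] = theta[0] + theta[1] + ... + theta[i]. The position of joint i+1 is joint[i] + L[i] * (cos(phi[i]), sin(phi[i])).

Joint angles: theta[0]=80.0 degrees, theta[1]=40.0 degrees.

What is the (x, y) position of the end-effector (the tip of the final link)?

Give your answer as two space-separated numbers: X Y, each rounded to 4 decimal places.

Answer: -0.2527 3.0088

Derivation:
joint[0] = (0.0000, 0.0000)  (base)
link 0: phi[0] = 80 = 80 deg
  cos(80 deg) = 0.1736, sin(80 deg) = 0.9848
  joint[1] = (0.0000, 0.0000) + 2 * (0.1736, 0.9848) = (0.0000 + 0.3473, 0.0000 + 1.9696) = (0.3473, 1.9696)
link 1: phi[1] = 80 + 40 = 120 deg
  cos(120 deg) = -0.5000, sin(120 deg) = 0.8660
  joint[2] = (0.3473, 1.9696) + 1.2 * (-0.5000, 0.8660) = (0.3473 + -0.6000, 1.9696 + 1.0392) = (-0.2527, 3.0088)
End effector: (-0.2527, 3.0088)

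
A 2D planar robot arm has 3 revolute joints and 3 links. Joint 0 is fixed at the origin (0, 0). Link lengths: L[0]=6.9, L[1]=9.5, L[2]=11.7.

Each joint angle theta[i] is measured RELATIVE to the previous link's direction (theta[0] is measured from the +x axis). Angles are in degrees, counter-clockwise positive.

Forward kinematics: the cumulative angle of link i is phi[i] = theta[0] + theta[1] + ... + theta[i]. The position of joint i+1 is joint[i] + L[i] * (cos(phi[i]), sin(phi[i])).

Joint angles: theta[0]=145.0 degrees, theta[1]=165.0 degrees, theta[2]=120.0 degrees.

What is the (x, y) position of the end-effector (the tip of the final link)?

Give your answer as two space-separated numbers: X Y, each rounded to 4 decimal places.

joint[0] = (0.0000, 0.0000)  (base)
link 0: phi[0] = 145 = 145 deg
  cos(145 deg) = -0.8192, sin(145 deg) = 0.5736
  joint[1] = (0.0000, 0.0000) + 6.9 * (-0.8192, 0.5736) = (0.0000 + -5.6521, 0.0000 + 3.9577) = (-5.6521, 3.9577)
link 1: phi[1] = 145 + 165 = 310 deg
  cos(310 deg) = 0.6428, sin(310 deg) = -0.7660
  joint[2] = (-5.6521, 3.9577) + 9.5 * (0.6428, -0.7660) = (-5.6521 + 6.1065, 3.9577 + -7.2774) = (0.4543, -3.3197)
link 2: phi[2] = 145 + 165 + 120 = 430 deg
  cos(430 deg) = 0.3420, sin(430 deg) = 0.9397
  joint[3] = (0.4543, -3.3197) + 11.7 * (0.3420, 0.9397) = (0.4543 + 4.0016, -3.3197 + 10.9944) = (4.4560, 7.6747)
End effector: (4.4560, 7.6747)

Answer: 4.4560 7.6747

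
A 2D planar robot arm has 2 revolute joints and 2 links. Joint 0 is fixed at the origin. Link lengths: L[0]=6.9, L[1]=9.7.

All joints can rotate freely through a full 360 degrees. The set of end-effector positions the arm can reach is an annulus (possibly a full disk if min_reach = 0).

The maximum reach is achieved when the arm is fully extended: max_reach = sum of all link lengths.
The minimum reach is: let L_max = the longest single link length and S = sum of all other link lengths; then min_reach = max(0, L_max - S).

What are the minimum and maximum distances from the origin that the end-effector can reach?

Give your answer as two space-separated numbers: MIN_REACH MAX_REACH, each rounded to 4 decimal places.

Answer: 2.8000 16.6000

Derivation:
Link lengths: [6.9, 9.7]
max_reach = 6.9 + 9.7 = 16.6
L_max = max([6.9, 9.7]) = 9.7
S (sum of others) = 16.6 - 9.7 = 6.9
min_reach = max(0, 9.7 - 6.9) = max(0, 2.8) = 2.8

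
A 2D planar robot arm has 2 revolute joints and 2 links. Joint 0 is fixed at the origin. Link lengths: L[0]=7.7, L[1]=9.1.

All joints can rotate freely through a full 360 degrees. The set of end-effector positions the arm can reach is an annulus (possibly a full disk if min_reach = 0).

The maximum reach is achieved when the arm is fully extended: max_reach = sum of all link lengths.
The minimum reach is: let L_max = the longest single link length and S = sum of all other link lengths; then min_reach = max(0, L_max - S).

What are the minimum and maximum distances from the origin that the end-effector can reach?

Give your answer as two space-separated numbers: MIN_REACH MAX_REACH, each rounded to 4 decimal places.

Answer: 1.4000 16.8000

Derivation:
Link lengths: [7.7, 9.1]
max_reach = 7.7 + 9.1 = 16.8
L_max = max([7.7, 9.1]) = 9.1
S (sum of others) = 16.8 - 9.1 = 7.7
min_reach = max(0, 9.1 - 7.7) = max(0, 1.4) = 1.4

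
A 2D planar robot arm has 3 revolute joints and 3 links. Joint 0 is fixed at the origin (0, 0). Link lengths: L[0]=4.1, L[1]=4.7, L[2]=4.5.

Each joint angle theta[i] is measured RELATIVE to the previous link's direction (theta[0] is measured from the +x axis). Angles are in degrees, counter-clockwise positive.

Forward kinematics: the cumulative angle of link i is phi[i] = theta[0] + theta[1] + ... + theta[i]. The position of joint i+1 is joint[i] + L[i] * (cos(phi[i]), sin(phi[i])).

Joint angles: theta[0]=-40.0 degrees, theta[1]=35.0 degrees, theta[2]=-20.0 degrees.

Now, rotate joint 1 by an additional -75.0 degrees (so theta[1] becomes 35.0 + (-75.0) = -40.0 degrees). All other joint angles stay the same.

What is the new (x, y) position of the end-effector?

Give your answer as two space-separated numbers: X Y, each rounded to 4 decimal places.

joint[0] = (0.0000, 0.0000)  (base)
link 0: phi[0] = -40 = -40 deg
  cos(-40 deg) = 0.7660, sin(-40 deg) = -0.6428
  joint[1] = (0.0000, 0.0000) + 4.1 * (0.7660, -0.6428) = (0.0000 + 3.1408, 0.0000 + -2.6354) = (3.1408, -2.6354)
link 1: phi[1] = -40 + -40 = -80 deg
  cos(-80 deg) = 0.1736, sin(-80 deg) = -0.9848
  joint[2] = (3.1408, -2.6354) + 4.7 * (0.1736, -0.9848) = (3.1408 + 0.8161, -2.6354 + -4.6286) = (3.9569, -7.2640)
link 2: phi[2] = -40 + -40 + -20 = -100 deg
  cos(-100 deg) = -0.1736, sin(-100 deg) = -0.9848
  joint[3] = (3.9569, -7.2640) + 4.5 * (-0.1736, -0.9848) = (3.9569 + -0.7814, -7.2640 + -4.4316) = (3.1755, -11.6957)
End effector: (3.1755, -11.6957)

Answer: 3.1755 -11.6957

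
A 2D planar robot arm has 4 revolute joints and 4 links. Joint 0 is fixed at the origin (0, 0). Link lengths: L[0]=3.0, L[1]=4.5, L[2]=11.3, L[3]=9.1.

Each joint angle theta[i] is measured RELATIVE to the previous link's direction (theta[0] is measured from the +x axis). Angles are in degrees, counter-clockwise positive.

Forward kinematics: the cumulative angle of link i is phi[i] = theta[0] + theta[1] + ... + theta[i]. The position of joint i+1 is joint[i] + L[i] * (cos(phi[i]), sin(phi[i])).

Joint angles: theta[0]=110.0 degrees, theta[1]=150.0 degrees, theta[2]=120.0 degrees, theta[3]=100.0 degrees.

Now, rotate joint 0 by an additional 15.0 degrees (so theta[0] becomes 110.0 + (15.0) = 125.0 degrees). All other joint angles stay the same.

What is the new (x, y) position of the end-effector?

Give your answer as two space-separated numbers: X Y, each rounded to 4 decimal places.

Answer: 1.4932 10.8907

Derivation:
joint[0] = (0.0000, 0.0000)  (base)
link 0: phi[0] = 125 = 125 deg
  cos(125 deg) = -0.5736, sin(125 deg) = 0.8192
  joint[1] = (0.0000, 0.0000) + 3 * (-0.5736, 0.8192) = (0.0000 + -1.7207, 0.0000 + 2.4575) = (-1.7207, 2.4575)
link 1: phi[1] = 125 + 150 = 275 deg
  cos(275 deg) = 0.0872, sin(275 deg) = -0.9962
  joint[2] = (-1.7207, 2.4575) + 4.5 * (0.0872, -0.9962) = (-1.7207 + 0.3922, 2.4575 + -4.4829) = (-1.3285, -2.0254)
link 2: phi[2] = 125 + 150 + 120 = 395 deg
  cos(395 deg) = 0.8192, sin(395 deg) = 0.5736
  joint[3] = (-1.3285, -2.0254) + 11.3 * (0.8192, 0.5736) = (-1.3285 + 9.2564, -2.0254 + 6.4814) = (7.9279, 4.4560)
link 3: phi[3] = 125 + 150 + 120 + 100 = 495 deg
  cos(495 deg) = -0.7071, sin(495 deg) = 0.7071
  joint[4] = (7.9279, 4.4560) + 9.1 * (-0.7071, 0.7071) = (7.9279 + -6.4347, 4.4560 + 6.4347) = (1.4932, 10.8907)
End effector: (1.4932, 10.8907)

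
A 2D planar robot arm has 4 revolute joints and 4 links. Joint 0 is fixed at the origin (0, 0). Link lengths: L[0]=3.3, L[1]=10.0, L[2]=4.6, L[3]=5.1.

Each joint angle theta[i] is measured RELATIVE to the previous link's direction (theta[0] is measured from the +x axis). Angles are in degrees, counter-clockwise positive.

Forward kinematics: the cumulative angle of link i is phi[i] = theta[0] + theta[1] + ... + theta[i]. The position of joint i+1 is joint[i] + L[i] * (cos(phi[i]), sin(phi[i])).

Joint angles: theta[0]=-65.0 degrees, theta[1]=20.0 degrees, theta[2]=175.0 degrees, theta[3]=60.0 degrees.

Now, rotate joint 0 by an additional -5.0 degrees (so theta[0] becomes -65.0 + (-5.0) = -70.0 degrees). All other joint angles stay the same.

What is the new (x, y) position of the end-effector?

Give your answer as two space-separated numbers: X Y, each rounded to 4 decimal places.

Answer: -0.1625 -7.4378

Derivation:
joint[0] = (0.0000, 0.0000)  (base)
link 0: phi[0] = -70 = -70 deg
  cos(-70 deg) = 0.3420, sin(-70 deg) = -0.9397
  joint[1] = (0.0000, 0.0000) + 3.3 * (0.3420, -0.9397) = (0.0000 + 1.1287, 0.0000 + -3.1010) = (1.1287, -3.1010)
link 1: phi[1] = -70 + 20 = -50 deg
  cos(-50 deg) = 0.6428, sin(-50 deg) = -0.7660
  joint[2] = (1.1287, -3.1010) + 10 * (0.6428, -0.7660) = (1.1287 + 6.4279, -3.1010 + -7.6604) = (7.5565, -10.7614)
link 2: phi[2] = -70 + 20 + 175 = 125 deg
  cos(125 deg) = -0.5736, sin(125 deg) = 0.8192
  joint[3] = (7.5565, -10.7614) + 4.6 * (-0.5736, 0.8192) = (7.5565 + -2.6385, -10.7614 + 3.7681) = (4.9181, -6.9933)
link 3: phi[3] = -70 + 20 + 175 + 60 = 185 deg
  cos(185 deg) = -0.9962, sin(185 deg) = -0.0872
  joint[4] = (4.9181, -6.9933) + 5.1 * (-0.9962, -0.0872) = (4.9181 + -5.0806, -6.9933 + -0.4445) = (-0.1625, -7.4378)
End effector: (-0.1625, -7.4378)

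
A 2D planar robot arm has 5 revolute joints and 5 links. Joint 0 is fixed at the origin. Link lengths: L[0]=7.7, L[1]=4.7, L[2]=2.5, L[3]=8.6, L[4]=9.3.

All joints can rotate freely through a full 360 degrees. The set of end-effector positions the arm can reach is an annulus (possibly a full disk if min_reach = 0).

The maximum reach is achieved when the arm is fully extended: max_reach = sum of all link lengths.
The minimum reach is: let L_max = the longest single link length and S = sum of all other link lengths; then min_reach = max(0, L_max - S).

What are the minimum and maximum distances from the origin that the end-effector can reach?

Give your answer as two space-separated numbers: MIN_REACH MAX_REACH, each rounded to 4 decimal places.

Answer: 0.0000 32.8000

Derivation:
Link lengths: [7.7, 4.7, 2.5, 8.6, 9.3]
max_reach = 7.7 + 4.7 + 2.5 + 8.6 + 9.3 = 32.8
L_max = max([7.7, 4.7, 2.5, 8.6, 9.3]) = 9.3
S (sum of others) = 32.8 - 9.3 = 23.5
min_reach = max(0, 9.3 - 23.5) = max(0, -14.2) = 0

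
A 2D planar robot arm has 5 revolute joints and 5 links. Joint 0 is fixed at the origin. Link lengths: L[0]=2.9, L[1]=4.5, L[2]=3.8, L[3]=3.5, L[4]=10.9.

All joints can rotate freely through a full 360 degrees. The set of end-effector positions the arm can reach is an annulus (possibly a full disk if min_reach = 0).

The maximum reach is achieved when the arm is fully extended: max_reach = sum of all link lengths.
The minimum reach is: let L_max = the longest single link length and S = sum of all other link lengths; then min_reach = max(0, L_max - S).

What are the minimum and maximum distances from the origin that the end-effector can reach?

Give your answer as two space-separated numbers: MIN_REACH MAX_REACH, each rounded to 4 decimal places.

Answer: 0.0000 25.6000

Derivation:
Link lengths: [2.9, 4.5, 3.8, 3.5, 10.9]
max_reach = 2.9 + 4.5 + 3.8 + 3.5 + 10.9 = 25.6
L_max = max([2.9, 4.5, 3.8, 3.5, 10.9]) = 10.9
S (sum of others) = 25.6 - 10.9 = 14.7
min_reach = max(0, 10.9 - 14.7) = max(0, -3.8) = 0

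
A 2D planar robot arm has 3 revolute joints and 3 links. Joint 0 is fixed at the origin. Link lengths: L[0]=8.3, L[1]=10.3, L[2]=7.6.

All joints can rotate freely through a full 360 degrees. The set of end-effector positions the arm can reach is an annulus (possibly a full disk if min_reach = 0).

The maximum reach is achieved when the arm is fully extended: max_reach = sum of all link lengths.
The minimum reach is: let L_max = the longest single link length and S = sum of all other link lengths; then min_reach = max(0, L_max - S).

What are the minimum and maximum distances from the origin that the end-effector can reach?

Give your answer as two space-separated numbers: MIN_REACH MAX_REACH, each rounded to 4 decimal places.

Link lengths: [8.3, 10.3, 7.6]
max_reach = 8.3 + 10.3 + 7.6 = 26.2
L_max = max([8.3, 10.3, 7.6]) = 10.3
S (sum of others) = 26.2 - 10.3 = 15.9
min_reach = max(0, 10.3 - 15.9) = max(0, -5.6) = 0

Answer: 0.0000 26.2000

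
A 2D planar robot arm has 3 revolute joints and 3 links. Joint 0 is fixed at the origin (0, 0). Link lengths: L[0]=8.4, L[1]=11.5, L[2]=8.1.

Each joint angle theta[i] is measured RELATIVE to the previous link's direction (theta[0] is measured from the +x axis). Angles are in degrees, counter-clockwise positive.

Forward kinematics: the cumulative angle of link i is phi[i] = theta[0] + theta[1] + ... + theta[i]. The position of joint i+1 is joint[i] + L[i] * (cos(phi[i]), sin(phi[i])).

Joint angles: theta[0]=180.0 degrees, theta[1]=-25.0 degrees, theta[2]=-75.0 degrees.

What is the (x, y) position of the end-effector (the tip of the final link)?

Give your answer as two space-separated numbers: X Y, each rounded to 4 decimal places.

Answer: -17.4160 12.8371

Derivation:
joint[0] = (0.0000, 0.0000)  (base)
link 0: phi[0] = 180 = 180 deg
  cos(180 deg) = -1.0000, sin(180 deg) = 0.0000
  joint[1] = (0.0000, 0.0000) + 8.4 * (-1.0000, 0.0000) = (0.0000 + -8.4000, 0.0000 + 0.0000) = (-8.4000, 0.0000)
link 1: phi[1] = 180 + -25 = 155 deg
  cos(155 deg) = -0.9063, sin(155 deg) = 0.4226
  joint[2] = (-8.4000, 0.0000) + 11.5 * (-0.9063, 0.4226) = (-8.4000 + -10.4225, 0.0000 + 4.8601) = (-18.8225, 4.8601)
link 2: phi[2] = 180 + -25 + -75 = 80 deg
  cos(80 deg) = 0.1736, sin(80 deg) = 0.9848
  joint[3] = (-18.8225, 4.8601) + 8.1 * (0.1736, 0.9848) = (-18.8225 + 1.4066, 4.8601 + 7.9769) = (-17.4160, 12.8371)
End effector: (-17.4160, 12.8371)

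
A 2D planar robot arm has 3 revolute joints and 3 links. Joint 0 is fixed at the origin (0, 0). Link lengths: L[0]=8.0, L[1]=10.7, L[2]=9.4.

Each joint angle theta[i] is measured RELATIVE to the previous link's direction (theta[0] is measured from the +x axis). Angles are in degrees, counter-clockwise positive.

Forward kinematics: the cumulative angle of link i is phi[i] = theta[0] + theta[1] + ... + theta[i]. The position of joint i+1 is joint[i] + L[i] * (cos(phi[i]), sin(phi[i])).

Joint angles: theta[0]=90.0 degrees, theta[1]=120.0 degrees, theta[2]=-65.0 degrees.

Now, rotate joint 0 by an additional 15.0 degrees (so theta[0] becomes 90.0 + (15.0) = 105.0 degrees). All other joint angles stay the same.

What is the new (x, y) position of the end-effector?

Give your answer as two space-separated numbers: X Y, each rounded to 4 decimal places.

Answer: -18.4697 3.3764

Derivation:
joint[0] = (0.0000, 0.0000)  (base)
link 0: phi[0] = 105 = 105 deg
  cos(105 deg) = -0.2588, sin(105 deg) = 0.9659
  joint[1] = (0.0000, 0.0000) + 8 * (-0.2588, 0.9659) = (0.0000 + -2.0706, 0.0000 + 7.7274) = (-2.0706, 7.7274)
link 1: phi[1] = 105 + 120 = 225 deg
  cos(225 deg) = -0.7071, sin(225 deg) = -0.7071
  joint[2] = (-2.0706, 7.7274) + 10.7 * (-0.7071, -0.7071) = (-2.0706 + -7.5660, 7.7274 + -7.5660) = (-9.6366, 0.1614)
link 2: phi[2] = 105 + 120 + -65 = 160 deg
  cos(160 deg) = -0.9397, sin(160 deg) = 0.3420
  joint[3] = (-9.6366, 0.1614) + 9.4 * (-0.9397, 0.3420) = (-9.6366 + -8.8331, 0.1614 + 3.2150) = (-18.4697, 3.3764)
End effector: (-18.4697, 3.3764)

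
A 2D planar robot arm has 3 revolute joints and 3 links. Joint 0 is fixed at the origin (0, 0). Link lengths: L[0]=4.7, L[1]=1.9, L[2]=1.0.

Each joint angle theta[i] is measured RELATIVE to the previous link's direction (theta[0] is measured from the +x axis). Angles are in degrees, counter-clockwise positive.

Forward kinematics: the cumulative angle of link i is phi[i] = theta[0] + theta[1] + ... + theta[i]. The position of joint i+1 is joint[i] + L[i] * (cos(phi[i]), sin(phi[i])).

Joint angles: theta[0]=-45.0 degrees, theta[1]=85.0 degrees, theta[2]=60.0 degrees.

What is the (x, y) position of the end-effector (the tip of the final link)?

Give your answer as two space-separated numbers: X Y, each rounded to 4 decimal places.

Answer: 4.6052 -1.1173

Derivation:
joint[0] = (0.0000, 0.0000)  (base)
link 0: phi[0] = -45 = -45 deg
  cos(-45 deg) = 0.7071, sin(-45 deg) = -0.7071
  joint[1] = (0.0000, 0.0000) + 4.7 * (0.7071, -0.7071) = (0.0000 + 3.3234, 0.0000 + -3.3234) = (3.3234, -3.3234)
link 1: phi[1] = -45 + 85 = 40 deg
  cos(40 deg) = 0.7660, sin(40 deg) = 0.6428
  joint[2] = (3.3234, -3.3234) + 1.9 * (0.7660, 0.6428) = (3.3234 + 1.4555, -3.3234 + 1.2213) = (4.7789, -2.1021)
link 2: phi[2] = -45 + 85 + 60 = 100 deg
  cos(100 deg) = -0.1736, sin(100 deg) = 0.9848
  joint[3] = (4.7789, -2.1021) + 1 * (-0.1736, 0.9848) = (4.7789 + -0.1736, -2.1021 + 0.9848) = (4.6052, -1.1173)
End effector: (4.6052, -1.1173)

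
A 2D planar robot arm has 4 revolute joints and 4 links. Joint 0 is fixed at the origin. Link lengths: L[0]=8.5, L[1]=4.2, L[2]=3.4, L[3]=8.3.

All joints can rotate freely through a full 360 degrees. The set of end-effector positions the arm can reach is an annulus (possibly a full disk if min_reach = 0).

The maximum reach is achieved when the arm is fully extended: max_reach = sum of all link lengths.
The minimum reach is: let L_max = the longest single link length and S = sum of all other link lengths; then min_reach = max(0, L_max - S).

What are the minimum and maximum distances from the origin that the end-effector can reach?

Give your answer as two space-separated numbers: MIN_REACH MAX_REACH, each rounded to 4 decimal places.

Link lengths: [8.5, 4.2, 3.4, 8.3]
max_reach = 8.5 + 4.2 + 3.4 + 8.3 = 24.4
L_max = max([8.5, 4.2, 3.4, 8.3]) = 8.5
S (sum of others) = 24.4 - 8.5 = 15.9
min_reach = max(0, 8.5 - 15.9) = max(0, -7.4) = 0

Answer: 0.0000 24.4000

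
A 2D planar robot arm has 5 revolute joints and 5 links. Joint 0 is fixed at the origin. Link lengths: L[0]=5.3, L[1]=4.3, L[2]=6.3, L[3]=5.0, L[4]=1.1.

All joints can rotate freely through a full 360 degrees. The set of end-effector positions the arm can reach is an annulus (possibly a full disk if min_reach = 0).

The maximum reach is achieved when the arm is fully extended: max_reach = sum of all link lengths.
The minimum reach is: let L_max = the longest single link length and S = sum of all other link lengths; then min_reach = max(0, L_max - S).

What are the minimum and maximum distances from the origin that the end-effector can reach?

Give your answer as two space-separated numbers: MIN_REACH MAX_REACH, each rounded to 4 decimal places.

Answer: 0.0000 22.0000

Derivation:
Link lengths: [5.3, 4.3, 6.3, 5.0, 1.1]
max_reach = 5.3 + 4.3 + 6.3 + 5 + 1.1 = 22
L_max = max([5.3, 4.3, 6.3, 5.0, 1.1]) = 6.3
S (sum of others) = 22 - 6.3 = 15.7
min_reach = max(0, 6.3 - 15.7) = max(0, -9.4) = 0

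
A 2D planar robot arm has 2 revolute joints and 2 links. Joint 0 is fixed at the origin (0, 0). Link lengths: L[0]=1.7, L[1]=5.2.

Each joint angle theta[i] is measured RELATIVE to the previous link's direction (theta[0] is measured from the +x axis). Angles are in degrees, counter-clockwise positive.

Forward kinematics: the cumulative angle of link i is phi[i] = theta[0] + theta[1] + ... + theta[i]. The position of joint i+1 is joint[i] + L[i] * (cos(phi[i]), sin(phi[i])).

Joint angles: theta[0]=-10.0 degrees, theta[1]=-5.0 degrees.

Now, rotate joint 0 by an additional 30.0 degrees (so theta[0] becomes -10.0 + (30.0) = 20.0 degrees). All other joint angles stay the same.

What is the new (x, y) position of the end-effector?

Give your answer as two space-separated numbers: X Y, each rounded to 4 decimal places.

joint[0] = (0.0000, 0.0000)  (base)
link 0: phi[0] = 20 = 20 deg
  cos(20 deg) = 0.9397, sin(20 deg) = 0.3420
  joint[1] = (0.0000, 0.0000) + 1.7 * (0.9397, 0.3420) = (0.0000 + 1.5975, 0.0000 + 0.5814) = (1.5975, 0.5814)
link 1: phi[1] = 20 + -5 = 15 deg
  cos(15 deg) = 0.9659, sin(15 deg) = 0.2588
  joint[2] = (1.5975, 0.5814) + 5.2 * (0.9659, 0.2588) = (1.5975 + 5.0228, 0.5814 + 1.3459) = (6.6203, 1.9273)
End effector: (6.6203, 1.9273)

Answer: 6.6203 1.9273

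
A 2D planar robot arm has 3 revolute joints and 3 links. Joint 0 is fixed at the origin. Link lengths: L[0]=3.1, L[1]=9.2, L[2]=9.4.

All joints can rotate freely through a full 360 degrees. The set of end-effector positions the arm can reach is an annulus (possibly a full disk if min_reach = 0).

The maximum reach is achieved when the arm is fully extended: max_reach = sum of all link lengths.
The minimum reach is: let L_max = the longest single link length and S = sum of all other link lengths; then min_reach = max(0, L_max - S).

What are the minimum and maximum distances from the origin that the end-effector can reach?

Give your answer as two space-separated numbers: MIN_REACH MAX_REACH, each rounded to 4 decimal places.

Link lengths: [3.1, 9.2, 9.4]
max_reach = 3.1 + 9.2 + 9.4 = 21.7
L_max = max([3.1, 9.2, 9.4]) = 9.4
S (sum of others) = 21.7 - 9.4 = 12.3
min_reach = max(0, 9.4 - 12.3) = max(0, -2.9) = 0

Answer: 0.0000 21.7000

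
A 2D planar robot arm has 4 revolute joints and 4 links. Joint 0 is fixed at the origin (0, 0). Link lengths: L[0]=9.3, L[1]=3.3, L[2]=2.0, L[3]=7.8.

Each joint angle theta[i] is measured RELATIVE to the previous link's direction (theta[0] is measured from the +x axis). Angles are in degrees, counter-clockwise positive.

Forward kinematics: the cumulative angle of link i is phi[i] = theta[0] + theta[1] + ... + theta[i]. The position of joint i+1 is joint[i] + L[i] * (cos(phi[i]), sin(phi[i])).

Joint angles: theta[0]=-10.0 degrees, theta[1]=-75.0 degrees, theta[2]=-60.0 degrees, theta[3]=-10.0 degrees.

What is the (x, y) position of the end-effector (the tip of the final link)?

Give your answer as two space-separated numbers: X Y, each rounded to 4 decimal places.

Answer: 0.7388 -9.3459

Derivation:
joint[0] = (0.0000, 0.0000)  (base)
link 0: phi[0] = -10 = -10 deg
  cos(-10 deg) = 0.9848, sin(-10 deg) = -0.1736
  joint[1] = (0.0000, 0.0000) + 9.3 * (0.9848, -0.1736) = (0.0000 + 9.1587, 0.0000 + -1.6149) = (9.1587, -1.6149)
link 1: phi[1] = -10 + -75 = -85 deg
  cos(-85 deg) = 0.0872, sin(-85 deg) = -0.9962
  joint[2] = (9.1587, -1.6149) + 3.3 * (0.0872, -0.9962) = (9.1587 + 0.2876, -1.6149 + -3.2874) = (9.4463, -4.9024)
link 2: phi[2] = -10 + -75 + -60 = -145 deg
  cos(-145 deg) = -0.8192, sin(-145 deg) = -0.5736
  joint[3] = (9.4463, -4.9024) + 2 * (-0.8192, -0.5736) = (9.4463 + -1.6383, -4.9024 + -1.1472) = (7.8080, -6.0495)
link 3: phi[3] = -10 + -75 + -60 + -10 = -155 deg
  cos(-155 deg) = -0.9063, sin(-155 deg) = -0.4226
  joint[4] = (7.8080, -6.0495) + 7.8 * (-0.9063, -0.4226) = (7.8080 + -7.0692, -6.0495 + -3.2964) = (0.7388, -9.3459)
End effector: (0.7388, -9.3459)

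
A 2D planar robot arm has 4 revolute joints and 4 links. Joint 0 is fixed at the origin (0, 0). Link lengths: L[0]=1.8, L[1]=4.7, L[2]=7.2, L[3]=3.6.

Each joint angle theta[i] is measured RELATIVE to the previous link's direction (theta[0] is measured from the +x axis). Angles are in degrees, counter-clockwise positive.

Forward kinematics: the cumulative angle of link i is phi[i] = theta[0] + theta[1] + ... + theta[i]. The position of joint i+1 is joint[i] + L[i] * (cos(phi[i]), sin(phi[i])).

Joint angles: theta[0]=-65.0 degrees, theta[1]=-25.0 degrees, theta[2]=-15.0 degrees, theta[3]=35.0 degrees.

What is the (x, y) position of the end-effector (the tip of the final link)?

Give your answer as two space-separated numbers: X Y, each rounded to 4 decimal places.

joint[0] = (0.0000, 0.0000)  (base)
link 0: phi[0] = -65 = -65 deg
  cos(-65 deg) = 0.4226, sin(-65 deg) = -0.9063
  joint[1] = (0.0000, 0.0000) + 1.8 * (0.4226, -0.9063) = (0.0000 + 0.7607, 0.0000 + -1.6314) = (0.7607, -1.6314)
link 1: phi[1] = -65 + -25 = -90 deg
  cos(-90 deg) = 0.0000, sin(-90 deg) = -1.0000
  joint[2] = (0.7607, -1.6314) + 4.7 * (0.0000, -1.0000) = (0.7607 + 0.0000, -1.6314 + -4.7000) = (0.7607, -6.3314)
link 2: phi[2] = -65 + -25 + -15 = -105 deg
  cos(-105 deg) = -0.2588, sin(-105 deg) = -0.9659
  joint[3] = (0.7607, -6.3314) + 7.2 * (-0.2588, -0.9659) = (0.7607 + -1.8635, -6.3314 + -6.9547) = (-1.1028, -13.2860)
link 3: phi[3] = -65 + -25 + -15 + 35 = -70 deg
  cos(-70 deg) = 0.3420, sin(-70 deg) = -0.9397
  joint[4] = (-1.1028, -13.2860) + 3.6 * (0.3420, -0.9397) = (-1.1028 + 1.2313, -13.2860 + -3.3829) = (0.1285, -16.6689)
End effector: (0.1285, -16.6689)

Answer: 0.1285 -16.6689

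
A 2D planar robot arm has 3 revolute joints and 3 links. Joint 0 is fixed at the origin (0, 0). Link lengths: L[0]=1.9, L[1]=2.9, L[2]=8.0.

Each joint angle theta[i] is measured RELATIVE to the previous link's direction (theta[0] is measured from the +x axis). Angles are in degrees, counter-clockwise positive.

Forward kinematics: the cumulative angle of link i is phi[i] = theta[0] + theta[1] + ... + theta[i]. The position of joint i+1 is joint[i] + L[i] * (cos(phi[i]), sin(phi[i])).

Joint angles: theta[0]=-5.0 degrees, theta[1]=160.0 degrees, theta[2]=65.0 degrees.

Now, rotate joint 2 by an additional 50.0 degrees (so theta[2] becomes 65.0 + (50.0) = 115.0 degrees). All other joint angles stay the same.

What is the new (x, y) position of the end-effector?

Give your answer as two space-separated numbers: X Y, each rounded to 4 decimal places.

Answer: -0.7355 -6.9400

Derivation:
joint[0] = (0.0000, 0.0000)  (base)
link 0: phi[0] = -5 = -5 deg
  cos(-5 deg) = 0.9962, sin(-5 deg) = -0.0872
  joint[1] = (0.0000, 0.0000) + 1.9 * (0.9962, -0.0872) = (0.0000 + 1.8928, 0.0000 + -0.1656) = (1.8928, -0.1656)
link 1: phi[1] = -5 + 160 = 155 deg
  cos(155 deg) = -0.9063, sin(155 deg) = 0.4226
  joint[2] = (1.8928, -0.1656) + 2.9 * (-0.9063, 0.4226) = (1.8928 + -2.6283, -0.1656 + 1.2256) = (-0.7355, 1.0600)
link 2: phi[2] = -5 + 160 + 115 = 270 deg
  cos(270 deg) = -0.0000, sin(270 deg) = -1.0000
  joint[3] = (-0.7355, 1.0600) + 8 * (-0.0000, -1.0000) = (-0.7355 + -0.0000, 1.0600 + -8.0000) = (-0.7355, -6.9400)
End effector: (-0.7355, -6.9400)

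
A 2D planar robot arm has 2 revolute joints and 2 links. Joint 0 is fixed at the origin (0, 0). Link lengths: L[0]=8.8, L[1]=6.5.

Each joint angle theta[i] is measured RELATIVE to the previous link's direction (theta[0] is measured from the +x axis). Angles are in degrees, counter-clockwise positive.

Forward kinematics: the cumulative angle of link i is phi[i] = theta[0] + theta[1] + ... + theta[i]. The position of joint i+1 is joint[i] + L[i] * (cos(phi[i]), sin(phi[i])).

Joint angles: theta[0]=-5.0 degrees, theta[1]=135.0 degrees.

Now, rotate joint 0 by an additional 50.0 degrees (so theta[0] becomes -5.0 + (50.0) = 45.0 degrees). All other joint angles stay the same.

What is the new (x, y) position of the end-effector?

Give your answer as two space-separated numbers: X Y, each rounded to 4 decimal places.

Answer: -0.2775 6.2225

Derivation:
joint[0] = (0.0000, 0.0000)  (base)
link 0: phi[0] = 45 = 45 deg
  cos(45 deg) = 0.7071, sin(45 deg) = 0.7071
  joint[1] = (0.0000, 0.0000) + 8.8 * (0.7071, 0.7071) = (0.0000 + 6.2225, 0.0000 + 6.2225) = (6.2225, 6.2225)
link 1: phi[1] = 45 + 135 = 180 deg
  cos(180 deg) = -1.0000, sin(180 deg) = 0.0000
  joint[2] = (6.2225, 6.2225) + 6.5 * (-1.0000, 0.0000) = (6.2225 + -6.5000, 6.2225 + 0.0000) = (-0.2775, 6.2225)
End effector: (-0.2775, 6.2225)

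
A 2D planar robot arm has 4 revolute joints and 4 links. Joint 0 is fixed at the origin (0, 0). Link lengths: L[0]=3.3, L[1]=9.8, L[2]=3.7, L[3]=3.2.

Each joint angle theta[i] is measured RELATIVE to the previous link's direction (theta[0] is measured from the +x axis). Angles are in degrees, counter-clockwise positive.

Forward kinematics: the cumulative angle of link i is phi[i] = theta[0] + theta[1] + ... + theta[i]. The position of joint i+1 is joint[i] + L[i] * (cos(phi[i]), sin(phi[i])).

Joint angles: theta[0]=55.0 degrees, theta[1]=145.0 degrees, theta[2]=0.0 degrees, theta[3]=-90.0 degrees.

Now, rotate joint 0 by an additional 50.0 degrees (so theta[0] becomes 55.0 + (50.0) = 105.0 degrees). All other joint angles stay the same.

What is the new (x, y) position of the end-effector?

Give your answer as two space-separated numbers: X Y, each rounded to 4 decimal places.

Answer: -8.4784 -8.4038

Derivation:
joint[0] = (0.0000, 0.0000)  (base)
link 0: phi[0] = 105 = 105 deg
  cos(105 deg) = -0.2588, sin(105 deg) = 0.9659
  joint[1] = (0.0000, 0.0000) + 3.3 * (-0.2588, 0.9659) = (0.0000 + -0.8541, 0.0000 + 3.1876) = (-0.8541, 3.1876)
link 1: phi[1] = 105 + 145 = 250 deg
  cos(250 deg) = -0.3420, sin(250 deg) = -0.9397
  joint[2] = (-0.8541, 3.1876) + 9.8 * (-0.3420, -0.9397) = (-0.8541 + -3.3518, 3.1876 + -9.2090) = (-4.2059, -6.0214)
link 2: phi[2] = 105 + 145 + 0 = 250 deg
  cos(250 deg) = -0.3420, sin(250 deg) = -0.9397
  joint[3] = (-4.2059, -6.0214) + 3.7 * (-0.3420, -0.9397) = (-4.2059 + -1.2655, -6.0214 + -3.4769) = (-5.4714, -9.4983)
link 3: phi[3] = 105 + 145 + 0 + -90 = 160 deg
  cos(160 deg) = -0.9397, sin(160 deg) = 0.3420
  joint[4] = (-5.4714, -9.4983) + 3.2 * (-0.9397, 0.3420) = (-5.4714 + -3.0070, -9.4983 + 1.0945) = (-8.4784, -8.4038)
End effector: (-8.4784, -8.4038)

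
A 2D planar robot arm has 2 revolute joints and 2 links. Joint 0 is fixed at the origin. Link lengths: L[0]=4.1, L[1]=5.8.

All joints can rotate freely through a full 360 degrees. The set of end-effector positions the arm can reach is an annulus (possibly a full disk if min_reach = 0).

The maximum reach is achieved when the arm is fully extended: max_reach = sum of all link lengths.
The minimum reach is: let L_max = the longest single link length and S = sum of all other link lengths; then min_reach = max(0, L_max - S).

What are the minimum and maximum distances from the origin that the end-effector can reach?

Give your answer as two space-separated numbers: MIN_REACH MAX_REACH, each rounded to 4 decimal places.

Link lengths: [4.1, 5.8]
max_reach = 4.1 + 5.8 = 9.9
L_max = max([4.1, 5.8]) = 5.8
S (sum of others) = 9.9 - 5.8 = 4.1
min_reach = max(0, 5.8 - 4.1) = max(0, 1.7) = 1.7

Answer: 1.7000 9.9000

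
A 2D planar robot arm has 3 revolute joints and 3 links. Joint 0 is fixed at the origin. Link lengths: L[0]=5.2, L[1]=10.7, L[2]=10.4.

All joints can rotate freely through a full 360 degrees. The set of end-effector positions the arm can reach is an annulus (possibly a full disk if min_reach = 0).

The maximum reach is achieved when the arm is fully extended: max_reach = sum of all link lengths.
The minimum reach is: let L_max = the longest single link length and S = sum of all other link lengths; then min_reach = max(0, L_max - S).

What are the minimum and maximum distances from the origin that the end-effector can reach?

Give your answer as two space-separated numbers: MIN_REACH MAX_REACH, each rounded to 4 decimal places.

Answer: 0.0000 26.3000

Derivation:
Link lengths: [5.2, 10.7, 10.4]
max_reach = 5.2 + 10.7 + 10.4 = 26.3
L_max = max([5.2, 10.7, 10.4]) = 10.7
S (sum of others) = 26.3 - 10.7 = 15.6
min_reach = max(0, 10.7 - 15.6) = max(0, -4.9) = 0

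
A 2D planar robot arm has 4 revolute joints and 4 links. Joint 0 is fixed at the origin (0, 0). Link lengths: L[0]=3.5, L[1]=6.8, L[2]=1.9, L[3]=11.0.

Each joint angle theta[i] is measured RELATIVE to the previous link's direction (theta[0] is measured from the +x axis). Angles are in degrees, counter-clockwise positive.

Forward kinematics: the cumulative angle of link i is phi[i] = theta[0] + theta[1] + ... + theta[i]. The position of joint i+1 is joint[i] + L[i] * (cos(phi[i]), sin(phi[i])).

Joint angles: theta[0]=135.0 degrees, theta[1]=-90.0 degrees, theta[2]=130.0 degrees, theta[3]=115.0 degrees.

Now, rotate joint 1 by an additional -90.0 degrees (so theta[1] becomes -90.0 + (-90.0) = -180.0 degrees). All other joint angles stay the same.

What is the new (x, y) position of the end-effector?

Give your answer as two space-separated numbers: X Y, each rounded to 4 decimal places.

joint[0] = (0.0000, 0.0000)  (base)
link 0: phi[0] = 135 = 135 deg
  cos(135 deg) = -0.7071, sin(135 deg) = 0.7071
  joint[1] = (0.0000, 0.0000) + 3.5 * (-0.7071, 0.7071) = (0.0000 + -2.4749, 0.0000 + 2.4749) = (-2.4749, 2.4749)
link 1: phi[1] = 135 + -180 = -45 deg
  cos(-45 deg) = 0.7071, sin(-45 deg) = -0.7071
  joint[2] = (-2.4749, 2.4749) + 6.8 * (0.7071, -0.7071) = (-2.4749 + 4.8083, 2.4749 + -4.8083) = (2.3335, -2.3335)
link 2: phi[2] = 135 + -180 + 130 = 85 deg
  cos(85 deg) = 0.0872, sin(85 deg) = 0.9962
  joint[3] = (2.3335, -2.3335) + 1.9 * (0.0872, 0.9962) = (2.3335 + 0.1656, -2.3335 + 1.8928) = (2.4990, -0.4407)
link 3: phi[3] = 135 + -180 + 130 + 115 = 200 deg
  cos(200 deg) = -0.9397, sin(200 deg) = -0.3420
  joint[4] = (2.4990, -0.4407) + 11 * (-0.9397, -0.3420) = (2.4990 + -10.3366, -0.4407 + -3.7622) = (-7.8376, -4.2029)
End effector: (-7.8376, -4.2029)

Answer: -7.8376 -4.2029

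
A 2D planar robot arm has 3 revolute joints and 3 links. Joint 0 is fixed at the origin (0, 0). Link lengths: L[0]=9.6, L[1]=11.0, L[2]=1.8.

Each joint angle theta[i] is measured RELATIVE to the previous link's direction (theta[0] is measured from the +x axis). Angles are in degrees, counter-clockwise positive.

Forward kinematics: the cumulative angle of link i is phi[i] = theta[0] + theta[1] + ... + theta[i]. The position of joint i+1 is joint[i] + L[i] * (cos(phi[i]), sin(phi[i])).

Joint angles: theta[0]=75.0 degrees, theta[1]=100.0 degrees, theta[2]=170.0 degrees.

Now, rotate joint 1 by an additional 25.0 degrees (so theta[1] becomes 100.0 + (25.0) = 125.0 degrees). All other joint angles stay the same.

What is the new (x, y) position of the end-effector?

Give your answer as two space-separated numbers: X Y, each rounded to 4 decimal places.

joint[0] = (0.0000, 0.0000)  (base)
link 0: phi[0] = 75 = 75 deg
  cos(75 deg) = 0.2588, sin(75 deg) = 0.9659
  joint[1] = (0.0000, 0.0000) + 9.6 * (0.2588, 0.9659) = (0.0000 + 2.4847, 0.0000 + 9.2729) = (2.4847, 9.2729)
link 1: phi[1] = 75 + 125 = 200 deg
  cos(200 deg) = -0.9397, sin(200 deg) = -0.3420
  joint[2] = (2.4847, 9.2729) + 11 * (-0.9397, -0.3420) = (2.4847 + -10.3366, 9.2729 + -3.7622) = (-7.8520, 5.5107)
link 2: phi[2] = 75 + 125 + 170 = 370 deg
  cos(370 deg) = 0.9848, sin(370 deg) = 0.1736
  joint[3] = (-7.8520, 5.5107) + 1.8 * (0.9848, 0.1736) = (-7.8520 + 1.7727, 5.5107 + 0.3126) = (-6.0793, 5.8232)
End effector: (-6.0793, 5.8232)

Answer: -6.0793 5.8232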